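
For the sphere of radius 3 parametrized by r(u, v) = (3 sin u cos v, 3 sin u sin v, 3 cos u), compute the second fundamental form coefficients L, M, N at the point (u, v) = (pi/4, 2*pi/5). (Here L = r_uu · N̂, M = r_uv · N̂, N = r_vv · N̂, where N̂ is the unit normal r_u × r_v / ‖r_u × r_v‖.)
L = -3;  M = 0;  N = -3/2

Compute the unit normal N̂(u, v) = (sin(u)^2*cos(v)/Abs(sin(u)), sin(u)^2*sin(v)/Abs(sin(u)), sin(2*u)/(2*Abs(sin(u)))), and the second partials r_uu, r_uv, r_vv. Take dot products:
  L(u, v) = r_uu · N̂ = -3*sin(u)/Abs(sin(u)),
  M(u, v) = r_uv · N̂ = 0,
  N(u, v) = r_vv · N̂ = -3*sin(u)^3/Abs(sin(u)).
Evaluating at (u, v) = (pi/4, 2*pi/5):
  L = -3, M = 0, N = -3/2.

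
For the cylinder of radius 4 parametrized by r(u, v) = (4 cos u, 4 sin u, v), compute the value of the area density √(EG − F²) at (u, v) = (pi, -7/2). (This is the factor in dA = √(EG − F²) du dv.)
√(EG − F²)|_{(pi, -7/2)} = 4

E = 16, F = 0, G = 1, so EG − F² = 16. Taking the positive square root: √(EG − F²) = 4. At (u, v) = (pi, -7/2): 4.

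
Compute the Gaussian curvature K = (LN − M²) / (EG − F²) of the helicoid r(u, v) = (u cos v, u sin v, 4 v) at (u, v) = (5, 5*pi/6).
K = -16/1681

Coefficients of the first fundamental form: E = 1, F = 0, G = u^2 + 16.
Coefficients of the second fundamental form: L = 0, M = -4/sqrt(u^2 + 16), N = 0.
Assemble K = (LN − M²)/(EG − F²) = -16/(u^2 + 16)^2. At (u, v) = (5, 5*pi/6): K = -16/1681.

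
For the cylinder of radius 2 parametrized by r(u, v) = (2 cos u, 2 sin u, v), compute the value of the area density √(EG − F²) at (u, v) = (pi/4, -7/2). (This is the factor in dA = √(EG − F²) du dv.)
√(EG − F²)|_{(pi/4, -7/2)} = 2

E = 4, F = 0, G = 1, so EG − F² = 4. Taking the positive square root: √(EG − F²) = 2. At (u, v) = (pi/4, -7/2): 2.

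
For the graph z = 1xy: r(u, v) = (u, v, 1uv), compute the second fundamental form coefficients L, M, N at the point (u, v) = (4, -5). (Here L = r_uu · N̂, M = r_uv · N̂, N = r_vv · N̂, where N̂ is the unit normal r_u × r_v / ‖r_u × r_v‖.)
L = 0;  M = sqrt(42)/42;  N = 0

Compute the unit normal N̂(u, v) = (-v/sqrt(u^2 + v^2 + 1), -u/sqrt(u^2 + v^2 + 1), 1/sqrt(u^2 + v^2 + 1)), and the second partials r_uu, r_uv, r_vv. Take dot products:
  L(u, v) = r_uu · N̂ = 0,
  M(u, v) = r_uv · N̂ = 1/sqrt(u^2 + v^2 + 1),
  N(u, v) = r_vv · N̂ = 0.
Evaluating at (u, v) = (4, -5):
  L = 0, M = sqrt(42)/42, N = 0.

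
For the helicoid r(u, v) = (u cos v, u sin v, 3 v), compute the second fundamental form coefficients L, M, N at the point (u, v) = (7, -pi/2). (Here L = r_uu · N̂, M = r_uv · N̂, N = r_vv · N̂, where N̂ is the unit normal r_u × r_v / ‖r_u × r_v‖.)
L = 0;  M = -3*sqrt(58)/58;  N = 0

Compute the unit normal N̂(u, v) = (3*sin(v)/sqrt(u^2 + 9), -3*cos(v)/sqrt(u^2 + 9), u/sqrt(u^2 + 9)), and the second partials r_uu, r_uv, r_vv. Take dot products:
  L(u, v) = r_uu · N̂ = 0,
  M(u, v) = r_uv · N̂ = -3/sqrt(u^2 + 9),
  N(u, v) = r_vv · N̂ = 0.
Evaluating at (u, v) = (7, -pi/2):
  L = 0, M = -3*sqrt(58)/58, N = 0.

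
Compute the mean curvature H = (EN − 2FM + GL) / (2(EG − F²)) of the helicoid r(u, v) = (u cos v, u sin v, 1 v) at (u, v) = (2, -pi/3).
H = 0

With E = 1, F = 0, G = u^2 + 1, L = 0, M = -1/sqrt(u^2 + 1), N = 0, assemble
  H = (EN − 2FM + GL) / (2(EG − F²)) = 0.
At (u, v) = (2, -pi/3): H = 0.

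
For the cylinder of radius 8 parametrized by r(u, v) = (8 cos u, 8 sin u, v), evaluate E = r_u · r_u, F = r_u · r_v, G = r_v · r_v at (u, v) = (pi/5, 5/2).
E = 64;  F = 0;  G = 1

Partials: r_u = (-8*sin(u), 8*cos(u), 0), r_v = (0, 0, 1). As functions of (u, v):
  E = r_u · r_u = 64,
  F = r_u · r_v = 0,
  G = r_v · r_v = 1.
Evaluating at (u, v) = (pi/5, 5/2): E = 64, F = 0, G = 1.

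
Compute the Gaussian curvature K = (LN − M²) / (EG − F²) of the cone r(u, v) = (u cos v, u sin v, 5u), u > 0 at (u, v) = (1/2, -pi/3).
K = 0

Coefficients of the first fundamental form: E = 26, F = 0, G = u^2.
Coefficients of the second fundamental form: L = 0, M = 0, N = 5*sqrt(26)*u^2/(26*Abs(u)).
Assemble K = (LN − M²)/(EG − F²) = 0. At (u, v) = (1/2, -pi/3): K = 0.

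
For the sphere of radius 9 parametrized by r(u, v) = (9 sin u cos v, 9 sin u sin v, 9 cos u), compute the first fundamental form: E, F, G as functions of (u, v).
E = 81;  F = 0;  G = 81*sin(u)^2

Compute partials: r_u = (9*cos(u)*cos(v), 9*sin(v)*cos(u), -9*sin(u)), r_v = (-9*sin(u)*sin(v), 9*sin(u)*cos(v), 0). Then
  E = r_u · r_u = 81,
  F = r_u · r_v = 0,
  G = r_v · r_v = 81*sin(u)^2.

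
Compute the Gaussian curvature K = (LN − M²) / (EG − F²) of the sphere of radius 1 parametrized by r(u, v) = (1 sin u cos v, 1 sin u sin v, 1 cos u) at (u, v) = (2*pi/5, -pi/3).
K = 1

Coefficients of the first fundamental form: E = 1, F = 0, G = sin(u)^2.
Coefficients of the second fundamental form: L = -sin(u)/Abs(sin(u)), M = 0, N = -sin(u)^3/Abs(sin(u)).
Assemble K = (LN − M²)/(EG − F²) = 1. At (u, v) = (2*pi/5, -pi/3): K = 1.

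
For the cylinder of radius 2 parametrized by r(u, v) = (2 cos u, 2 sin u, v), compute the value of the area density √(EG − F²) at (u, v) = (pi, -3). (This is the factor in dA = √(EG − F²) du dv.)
√(EG − F²)|_{(pi, -3)} = 2

E = 4, F = 0, G = 1, so EG − F² = 4. Taking the positive square root: √(EG − F²) = 2. At (u, v) = (pi, -3): 2.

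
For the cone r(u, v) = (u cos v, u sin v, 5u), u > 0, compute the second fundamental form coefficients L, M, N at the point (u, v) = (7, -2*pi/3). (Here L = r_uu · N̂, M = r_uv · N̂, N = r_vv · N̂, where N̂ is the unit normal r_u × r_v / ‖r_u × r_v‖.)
L = 0;  M = 0;  N = 35*sqrt(26)/26

Compute the unit normal N̂(u, v) = (-5*sqrt(26)*u*cos(v)/(26*Abs(u)), -5*sqrt(26)*u*sin(v)/(26*Abs(u)), sqrt(26)*u/(26*Abs(u))), and the second partials r_uu, r_uv, r_vv. Take dot products:
  L(u, v) = r_uu · N̂ = 0,
  M(u, v) = r_uv · N̂ = 0,
  N(u, v) = r_vv · N̂ = 5*sqrt(26)*u^2/(26*Abs(u)).
Evaluating at (u, v) = (7, -2*pi/3):
  L = 0, M = 0, N = 35*sqrt(26)/26.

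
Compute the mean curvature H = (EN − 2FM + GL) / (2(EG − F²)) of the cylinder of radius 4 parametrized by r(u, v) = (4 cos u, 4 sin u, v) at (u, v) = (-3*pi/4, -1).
H = -1/8

With E = 16, F = 0, G = 1, L = -4, M = 0, N = 0, assemble
  H = (EN − 2FM + GL) / (2(EG − F²)) = -1/8.
At (u, v) = (-3*pi/4, -1): H = -1/8.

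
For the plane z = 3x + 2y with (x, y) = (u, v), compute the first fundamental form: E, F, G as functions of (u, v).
E = 10;  F = 6;  G = 5

Compute partials: r_u = (1, 0, 3), r_v = (0, 1, 2). Then
  E = r_u · r_u = 10,
  F = r_u · r_v = 6,
  G = r_v · r_v = 5.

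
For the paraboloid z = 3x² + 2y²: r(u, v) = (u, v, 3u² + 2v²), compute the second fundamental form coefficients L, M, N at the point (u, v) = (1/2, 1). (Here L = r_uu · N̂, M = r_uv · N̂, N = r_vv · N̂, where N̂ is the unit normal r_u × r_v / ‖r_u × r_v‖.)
L = 3*sqrt(26)/13;  M = 0;  N = 2*sqrt(26)/13

Compute the unit normal N̂(u, v) = (-6*u/sqrt(36*u^2 + 16*v^2 + 1), -4*v/sqrt(36*u^2 + 16*v^2 + 1), 1/sqrt(36*u^2 + 16*v^2 + 1)), and the second partials r_uu, r_uv, r_vv. Take dot products:
  L(u, v) = r_uu · N̂ = 6/sqrt(36*u^2 + 16*v^2 + 1),
  M(u, v) = r_uv · N̂ = 0,
  N(u, v) = r_vv · N̂ = 4/sqrt(36*u^2 + 16*v^2 + 1).
Evaluating at (u, v) = (1/2, 1):
  L = 3*sqrt(26)/13, M = 0, N = 2*sqrt(26)/13.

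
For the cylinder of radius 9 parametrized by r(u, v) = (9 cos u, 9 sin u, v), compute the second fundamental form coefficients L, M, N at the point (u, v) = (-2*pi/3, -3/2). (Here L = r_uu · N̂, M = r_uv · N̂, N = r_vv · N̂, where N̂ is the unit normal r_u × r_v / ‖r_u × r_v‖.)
L = -9;  M = 0;  N = 0

Compute the unit normal N̂(u, v) = (cos(u), sin(u), 0), and the second partials r_uu, r_uv, r_vv. Take dot products:
  L(u, v) = r_uu · N̂ = -9,
  M(u, v) = r_uv · N̂ = 0,
  N(u, v) = r_vv · N̂ = 0.
Evaluating at (u, v) = (-2*pi/3, -3/2):
  L = -9, M = 0, N = 0.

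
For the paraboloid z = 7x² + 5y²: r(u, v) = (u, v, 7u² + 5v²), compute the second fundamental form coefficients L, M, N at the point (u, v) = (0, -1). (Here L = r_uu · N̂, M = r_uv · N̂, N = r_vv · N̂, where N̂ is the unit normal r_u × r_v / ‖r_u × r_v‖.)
L = 14*sqrt(101)/101;  M = 0;  N = 10*sqrt(101)/101

Compute the unit normal N̂(u, v) = (-14*u/sqrt(196*u^2 + 100*v^2 + 1), -10*v/sqrt(196*u^2 + 100*v^2 + 1), 1/sqrt(196*u^2 + 100*v^2 + 1)), and the second partials r_uu, r_uv, r_vv. Take dot products:
  L(u, v) = r_uu · N̂ = 14/sqrt(196*u^2 + 100*v^2 + 1),
  M(u, v) = r_uv · N̂ = 0,
  N(u, v) = r_vv · N̂ = 10/sqrt(196*u^2 + 100*v^2 + 1).
Evaluating at (u, v) = (0, -1):
  L = 14*sqrt(101)/101, M = 0, N = 10*sqrt(101)/101.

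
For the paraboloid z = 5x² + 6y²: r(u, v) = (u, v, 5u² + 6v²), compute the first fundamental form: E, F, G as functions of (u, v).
E = 100*u^2 + 1;  F = 120*u*v;  G = 144*v^2 + 1

Compute partials: r_u = (1, 0, 10*u), r_v = (0, 1, 12*v). Then
  E = r_u · r_u = 100*u^2 + 1,
  F = r_u · r_v = 120*u*v,
  G = r_v · r_v = 144*v^2 + 1.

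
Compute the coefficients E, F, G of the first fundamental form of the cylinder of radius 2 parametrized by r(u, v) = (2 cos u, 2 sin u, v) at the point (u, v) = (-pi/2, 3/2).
E = 4;  F = 0;  G = 1

Partials: r_u = (-2*sin(u), 2*cos(u), 0), r_v = (0, 0, 1). As functions of (u, v):
  E = r_u · r_u = 4,
  F = r_u · r_v = 0,
  G = r_v · r_v = 1.
Evaluating at (u, v) = (-pi/2, 3/2): E = 4, F = 0, G = 1.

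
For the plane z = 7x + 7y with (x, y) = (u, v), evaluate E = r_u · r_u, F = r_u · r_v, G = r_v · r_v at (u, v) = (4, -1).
E = 50;  F = 49;  G = 50

Partials: r_u = (1, 0, 7), r_v = (0, 1, 7). As functions of (u, v):
  E = r_u · r_u = 50,
  F = r_u · r_v = 49,
  G = r_v · r_v = 50.
Evaluating at (u, v) = (4, -1): E = 50, F = 49, G = 50.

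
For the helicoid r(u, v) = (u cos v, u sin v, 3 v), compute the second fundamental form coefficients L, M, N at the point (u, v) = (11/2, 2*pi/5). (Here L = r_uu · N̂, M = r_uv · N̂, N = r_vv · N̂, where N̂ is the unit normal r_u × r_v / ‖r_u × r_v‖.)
L = 0;  M = -6*sqrt(157)/157;  N = 0

Compute the unit normal N̂(u, v) = (3*sin(v)/sqrt(u^2 + 9), -3*cos(v)/sqrt(u^2 + 9), u/sqrt(u^2 + 9)), and the second partials r_uu, r_uv, r_vv. Take dot products:
  L(u, v) = r_uu · N̂ = 0,
  M(u, v) = r_uv · N̂ = -3/sqrt(u^2 + 9),
  N(u, v) = r_vv · N̂ = 0.
Evaluating at (u, v) = (11/2, 2*pi/5):
  L = 0, M = -6*sqrt(157)/157, N = 0.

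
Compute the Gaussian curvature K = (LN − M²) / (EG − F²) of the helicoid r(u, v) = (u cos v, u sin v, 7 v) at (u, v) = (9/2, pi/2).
K = -784/76729

Coefficients of the first fundamental form: E = 1, F = 0, G = u^2 + 49.
Coefficients of the second fundamental form: L = 0, M = -7/sqrt(u^2 + 49), N = 0.
Assemble K = (LN − M²)/(EG − F²) = -49/(u^2 + 49)^2. At (u, v) = (9/2, pi/2): K = -784/76729.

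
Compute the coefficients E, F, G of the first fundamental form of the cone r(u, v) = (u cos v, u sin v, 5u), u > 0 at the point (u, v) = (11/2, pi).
E = 26;  F = 0;  G = 121/4

Partials: r_u = (cos(v), sin(v), 5), r_v = (-u*sin(v), u*cos(v), 0). As functions of (u, v):
  E = r_u · r_u = 26,
  F = r_u · r_v = 0,
  G = r_v · r_v = u^2.
Evaluating at (u, v) = (11/2, pi): E = 26, F = 0, G = 121/4.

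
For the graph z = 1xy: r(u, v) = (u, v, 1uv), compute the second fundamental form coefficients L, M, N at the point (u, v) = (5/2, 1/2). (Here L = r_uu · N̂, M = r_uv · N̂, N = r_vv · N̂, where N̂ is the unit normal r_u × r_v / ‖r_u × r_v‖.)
L = 0;  M = sqrt(30)/15;  N = 0

Compute the unit normal N̂(u, v) = (-v/sqrt(u^2 + v^2 + 1), -u/sqrt(u^2 + v^2 + 1), 1/sqrt(u^2 + v^2 + 1)), and the second partials r_uu, r_uv, r_vv. Take dot products:
  L(u, v) = r_uu · N̂ = 0,
  M(u, v) = r_uv · N̂ = 1/sqrt(u^2 + v^2 + 1),
  N(u, v) = r_vv · N̂ = 0.
Evaluating at (u, v) = (5/2, 1/2):
  L = 0, M = sqrt(30)/15, N = 0.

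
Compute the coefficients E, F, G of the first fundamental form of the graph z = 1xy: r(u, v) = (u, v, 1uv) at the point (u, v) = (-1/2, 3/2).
E = 13/4;  F = -3/4;  G = 5/4

Partials: r_u = (1, 0, v), r_v = (0, 1, u). As functions of (u, v):
  E = r_u · r_u = v^2 + 1,
  F = r_u · r_v = u*v,
  G = r_v · r_v = u^2 + 1.
Evaluating at (u, v) = (-1/2, 3/2): E = 13/4, F = -3/4, G = 5/4.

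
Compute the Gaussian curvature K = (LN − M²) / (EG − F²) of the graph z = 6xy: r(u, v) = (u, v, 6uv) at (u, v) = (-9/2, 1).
K = -9/146689

Coefficients of the first fundamental form: E = 36*v^2 + 1, F = 36*u*v, G = 36*u^2 + 1.
Coefficients of the second fundamental form: L = 0, M = 6/sqrt(36*u^2 + 36*v^2 + 1), N = 0.
Assemble K = (LN − M²)/(EG − F²) = -36/(1296*u^4 + 2592*u^2*v^2 + 72*u^2 + 1296*v^4 + 72*v^2 + 1). At (u, v) = (-9/2, 1): K = -9/146689.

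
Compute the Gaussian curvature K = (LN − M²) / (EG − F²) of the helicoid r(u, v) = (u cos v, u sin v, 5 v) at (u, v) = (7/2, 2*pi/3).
K = -400/22201

Coefficients of the first fundamental form: E = 1, F = 0, G = u^2 + 25.
Coefficients of the second fundamental form: L = 0, M = -5/sqrt(u^2 + 25), N = 0.
Assemble K = (LN − M²)/(EG − F²) = -25/(u^2 + 25)^2. At (u, v) = (7/2, 2*pi/3): K = -400/22201.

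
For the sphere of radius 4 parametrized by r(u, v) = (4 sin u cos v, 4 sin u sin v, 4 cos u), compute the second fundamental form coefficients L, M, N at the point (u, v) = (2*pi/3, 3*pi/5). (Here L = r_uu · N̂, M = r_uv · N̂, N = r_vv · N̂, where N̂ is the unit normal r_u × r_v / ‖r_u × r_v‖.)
L = -4;  M = 0;  N = -3

Compute the unit normal N̂(u, v) = (sin(u)^2*cos(v)/Abs(sin(u)), sin(u)^2*sin(v)/Abs(sin(u)), sin(2*u)/(2*Abs(sin(u)))), and the second partials r_uu, r_uv, r_vv. Take dot products:
  L(u, v) = r_uu · N̂ = -4*sin(u)/Abs(sin(u)),
  M(u, v) = r_uv · N̂ = 0,
  N(u, v) = r_vv · N̂ = -4*sin(u)^3/Abs(sin(u)).
Evaluating at (u, v) = (2*pi/3, 3*pi/5):
  L = -4, M = 0, N = -3.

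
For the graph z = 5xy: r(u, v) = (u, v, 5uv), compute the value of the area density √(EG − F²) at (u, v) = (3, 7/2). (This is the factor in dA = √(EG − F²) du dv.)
√(EG − F²)|_{(3, 7/2)} = sqrt(2129)/2

E = 25*v^2 + 1, F = 25*u*v, G = 25*u^2 + 1, so EG − F² = 25*u^2 + 25*v^2 + 1. Taking the positive square root: √(EG − F²) = sqrt(25*u^2 + 25*v^2 + 1). At (u, v) = (3, 7/2): sqrt(2129)/2.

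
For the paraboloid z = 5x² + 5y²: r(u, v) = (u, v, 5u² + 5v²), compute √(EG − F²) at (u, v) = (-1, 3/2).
√(EG − F²)|_{(-1, 3/2)} = sqrt(326)

E = 100*u^2 + 1, F = 100*u*v, G = 100*v^2 + 1; EG − F² = 100*u^2 + 100*v^2 + 1; √(EG − F²) = sqrt(100*u^2 + 100*v^2 + 1). At the given point: sqrt(326).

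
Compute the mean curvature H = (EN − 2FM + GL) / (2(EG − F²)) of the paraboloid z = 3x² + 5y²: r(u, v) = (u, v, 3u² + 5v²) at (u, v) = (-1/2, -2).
H = 1253*sqrt(410)/168100

With E = 36*u^2 + 1, F = 60*u*v, G = 100*v^2 + 1, L = 6/sqrt(36*u^2 + 100*v^2 + 1), M = 0, N = 10/sqrt(36*u^2 + 100*v^2 + 1), assemble
  H = (EN − 2FM + GL) / (2(EG − F²)) = 4*(45*u^2 + 75*v^2 + 2)/(36*u^2 + 100*v^2 + 1)^(3/2).
At (u, v) = (-1/2, -2): H = 1253*sqrt(410)/168100.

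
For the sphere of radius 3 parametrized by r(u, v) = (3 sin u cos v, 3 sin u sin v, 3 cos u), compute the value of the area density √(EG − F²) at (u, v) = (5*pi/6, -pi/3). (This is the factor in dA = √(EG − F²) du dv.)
√(EG − F²)|_{(5*pi/6, -pi/3)} = 9/2

E = 9, F = 0, G = 9*sin(u)^2, so EG − F² = 81*sin(u)^2. Taking the positive square root: √(EG − F²) = 9*Abs(sin(u)). At (u, v) = (5*pi/6, -pi/3): 9/2.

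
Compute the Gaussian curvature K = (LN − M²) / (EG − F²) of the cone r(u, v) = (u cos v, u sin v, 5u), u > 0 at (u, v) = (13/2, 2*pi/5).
K = 0

Coefficients of the first fundamental form: E = 26, F = 0, G = u^2.
Coefficients of the second fundamental form: L = 0, M = 0, N = 5*sqrt(26)*u^2/(26*Abs(u)).
Assemble K = (LN − M²)/(EG − F²) = 0. At (u, v) = (13/2, 2*pi/5): K = 0.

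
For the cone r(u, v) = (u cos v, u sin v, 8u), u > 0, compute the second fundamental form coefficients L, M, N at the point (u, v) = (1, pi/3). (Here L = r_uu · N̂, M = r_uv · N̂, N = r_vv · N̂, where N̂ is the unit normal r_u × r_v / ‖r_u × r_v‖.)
L = 0;  M = 0;  N = 8*sqrt(65)/65

Compute the unit normal N̂(u, v) = (-8*sqrt(65)*u*cos(v)/(65*Abs(u)), -8*sqrt(65)*u*sin(v)/(65*Abs(u)), sqrt(65)*u/(65*Abs(u))), and the second partials r_uu, r_uv, r_vv. Take dot products:
  L(u, v) = r_uu · N̂ = 0,
  M(u, v) = r_uv · N̂ = 0,
  N(u, v) = r_vv · N̂ = 8*sqrt(65)*u^2/(65*Abs(u)).
Evaluating at (u, v) = (1, pi/3):
  L = 0, M = 0, N = 8*sqrt(65)/65.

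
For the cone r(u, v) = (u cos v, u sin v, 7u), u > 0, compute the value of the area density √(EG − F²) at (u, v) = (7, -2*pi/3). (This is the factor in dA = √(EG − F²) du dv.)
√(EG − F²)|_{(7, -2*pi/3)} = 35*sqrt(2)

E = 50, F = 0, G = u^2, so EG − F² = 50*u^2. Taking the positive square root: √(EG − F²) = 5*sqrt(2)*Abs(u). At (u, v) = (7, -2*pi/3): 35*sqrt(2).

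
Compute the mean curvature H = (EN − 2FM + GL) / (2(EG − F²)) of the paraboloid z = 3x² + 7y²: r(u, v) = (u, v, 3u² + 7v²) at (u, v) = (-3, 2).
H = 4630*sqrt(1109)/1229881

With E = 36*u^2 + 1, F = 84*u*v, G = 196*v^2 + 1, L = 6/sqrt(36*u^2 + 196*v^2 + 1), M = 0, N = 14/sqrt(36*u^2 + 196*v^2 + 1), assemble
  H = (EN − 2FM + GL) / (2(EG − F²)) = 2*(126*u^2 + 294*v^2 + 5)/(36*u^2 + 196*v^2 + 1)^(3/2).
At (u, v) = (-3, 2): H = 4630*sqrt(1109)/1229881.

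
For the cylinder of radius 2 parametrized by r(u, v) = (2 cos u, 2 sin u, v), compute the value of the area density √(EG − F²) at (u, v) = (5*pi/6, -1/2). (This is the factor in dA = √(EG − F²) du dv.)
√(EG − F²)|_{(5*pi/6, -1/2)} = 2

E = 4, F = 0, G = 1, so EG − F² = 4. Taking the positive square root: √(EG − F²) = 2. At (u, v) = (5*pi/6, -1/2): 2.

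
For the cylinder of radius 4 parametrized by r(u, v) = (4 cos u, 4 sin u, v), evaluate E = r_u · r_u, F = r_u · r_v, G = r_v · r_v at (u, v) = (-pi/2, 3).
E = 16;  F = 0;  G = 1

Partials: r_u = (-4*sin(u), 4*cos(u), 0), r_v = (0, 0, 1). As functions of (u, v):
  E = r_u · r_u = 16,
  F = r_u · r_v = 0,
  G = r_v · r_v = 1.
Evaluating at (u, v) = (-pi/2, 3): E = 16, F = 0, G = 1.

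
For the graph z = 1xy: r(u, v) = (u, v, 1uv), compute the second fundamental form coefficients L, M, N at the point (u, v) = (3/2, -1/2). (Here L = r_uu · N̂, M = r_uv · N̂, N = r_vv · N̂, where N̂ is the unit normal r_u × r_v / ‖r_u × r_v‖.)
L = 0;  M = sqrt(14)/7;  N = 0

Compute the unit normal N̂(u, v) = (-v/sqrt(u^2 + v^2 + 1), -u/sqrt(u^2 + v^2 + 1), 1/sqrt(u^2 + v^2 + 1)), and the second partials r_uu, r_uv, r_vv. Take dot products:
  L(u, v) = r_uu · N̂ = 0,
  M(u, v) = r_uv · N̂ = 1/sqrt(u^2 + v^2 + 1),
  N(u, v) = r_vv · N̂ = 0.
Evaluating at (u, v) = (3/2, -1/2):
  L = 0, M = sqrt(14)/7, N = 0.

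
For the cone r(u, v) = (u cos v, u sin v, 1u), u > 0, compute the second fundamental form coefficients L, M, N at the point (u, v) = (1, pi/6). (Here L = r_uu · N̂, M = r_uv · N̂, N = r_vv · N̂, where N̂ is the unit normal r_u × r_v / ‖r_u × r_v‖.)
L = 0;  M = 0;  N = sqrt(2)/2

Compute the unit normal N̂(u, v) = (-sqrt(2)*u*cos(v)/(2*Abs(u)), -sqrt(2)*u*sin(v)/(2*Abs(u)), sqrt(2)*u/(2*Abs(u))), and the second partials r_uu, r_uv, r_vv. Take dot products:
  L(u, v) = r_uu · N̂ = 0,
  M(u, v) = r_uv · N̂ = 0,
  N(u, v) = r_vv · N̂ = sqrt(2)*u^2/(2*Abs(u)).
Evaluating at (u, v) = (1, pi/6):
  L = 0, M = 0, N = sqrt(2)/2.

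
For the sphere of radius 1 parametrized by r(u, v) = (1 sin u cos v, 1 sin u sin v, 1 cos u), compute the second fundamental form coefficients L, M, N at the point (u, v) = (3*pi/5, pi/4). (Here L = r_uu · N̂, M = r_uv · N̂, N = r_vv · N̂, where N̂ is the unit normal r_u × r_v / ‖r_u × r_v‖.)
L = -1;  M = 0;  N = -5/8 - sqrt(5)/8

Compute the unit normal N̂(u, v) = (sin(u)^2*cos(v)/Abs(sin(u)), sin(u)^2*sin(v)/Abs(sin(u)), sin(2*u)/(2*Abs(sin(u)))), and the second partials r_uu, r_uv, r_vv. Take dot products:
  L(u, v) = r_uu · N̂ = -sin(u)/Abs(sin(u)),
  M(u, v) = r_uv · N̂ = 0,
  N(u, v) = r_vv · N̂ = -sin(u)^3/Abs(sin(u)).
Evaluating at (u, v) = (3*pi/5, pi/4):
  L = -1, M = 0, N = -5/8 - sqrt(5)/8.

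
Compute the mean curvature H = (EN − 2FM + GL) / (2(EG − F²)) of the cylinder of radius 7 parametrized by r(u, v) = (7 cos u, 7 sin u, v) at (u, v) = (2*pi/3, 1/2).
H = -1/14

With E = 49, F = 0, G = 1, L = -7, M = 0, N = 0, assemble
  H = (EN − 2FM + GL) / (2(EG − F²)) = -1/14.
At (u, v) = (2*pi/3, 1/2): H = -1/14.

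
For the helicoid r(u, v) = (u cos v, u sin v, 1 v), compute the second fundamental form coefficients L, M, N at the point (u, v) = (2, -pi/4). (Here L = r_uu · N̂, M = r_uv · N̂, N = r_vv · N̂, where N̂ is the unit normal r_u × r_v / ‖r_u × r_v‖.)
L = 0;  M = -sqrt(5)/5;  N = 0

Compute the unit normal N̂(u, v) = (sin(v)/sqrt(u^2 + 1), -cos(v)/sqrt(u^2 + 1), u/sqrt(u^2 + 1)), and the second partials r_uu, r_uv, r_vv. Take dot products:
  L(u, v) = r_uu · N̂ = 0,
  M(u, v) = r_uv · N̂ = -1/sqrt(u^2 + 1),
  N(u, v) = r_vv · N̂ = 0.
Evaluating at (u, v) = (2, -pi/4):
  L = 0, M = -sqrt(5)/5, N = 0.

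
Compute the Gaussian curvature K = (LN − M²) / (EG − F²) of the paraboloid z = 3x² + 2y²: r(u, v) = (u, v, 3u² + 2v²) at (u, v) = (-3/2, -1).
K = 6/2401

Coefficients of the first fundamental form: E = 36*u^2 + 1, F = 24*u*v, G = 16*v^2 + 1.
Coefficients of the second fundamental form: L = 6/sqrt(36*u^2 + 16*v^2 + 1), M = 0, N = 4/sqrt(36*u^2 + 16*v^2 + 1).
Assemble K = (LN − M²)/(EG − F²) = 24/(1296*u^4 + 1152*u^2*v^2 + 72*u^2 + 256*v^4 + 32*v^2 + 1). At (u, v) = (-3/2, -1): K = 6/2401.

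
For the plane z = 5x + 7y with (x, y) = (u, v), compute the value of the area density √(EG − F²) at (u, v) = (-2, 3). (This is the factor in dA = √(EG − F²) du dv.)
√(EG − F²)|_{(-2, 3)} = 5*sqrt(3)

E = 26, F = 35, G = 50, so EG − F² = 75. Taking the positive square root: √(EG − F²) = 5*sqrt(3). At (u, v) = (-2, 3): 5*sqrt(3).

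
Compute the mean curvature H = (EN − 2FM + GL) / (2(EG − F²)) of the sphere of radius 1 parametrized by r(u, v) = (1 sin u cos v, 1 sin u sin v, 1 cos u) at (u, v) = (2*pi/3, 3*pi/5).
H = -1

With E = 1, F = 0, G = sin(u)^2, L = -sin(u)/Abs(sin(u)), M = 0, N = -sin(u)^3/Abs(sin(u)), assemble
  H = (EN − 2FM + GL) / (2(EG − F²)) = -sin(u)/Abs(sin(u)).
At (u, v) = (2*pi/3, 3*pi/5): H = -1.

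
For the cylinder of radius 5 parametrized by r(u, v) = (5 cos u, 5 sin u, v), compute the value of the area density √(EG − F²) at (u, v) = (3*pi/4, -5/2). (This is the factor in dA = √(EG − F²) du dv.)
√(EG − F²)|_{(3*pi/4, -5/2)} = 5

E = 25, F = 0, G = 1, so EG − F² = 25. Taking the positive square root: √(EG − F²) = 5. At (u, v) = (3*pi/4, -5/2): 5.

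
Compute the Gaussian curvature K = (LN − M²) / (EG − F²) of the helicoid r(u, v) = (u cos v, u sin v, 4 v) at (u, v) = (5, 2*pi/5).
K = -16/1681

Coefficients of the first fundamental form: E = 1, F = 0, G = u^2 + 16.
Coefficients of the second fundamental form: L = 0, M = -4/sqrt(u^2 + 16), N = 0.
Assemble K = (LN − M²)/(EG − F²) = -16/(u^2 + 16)^2. At (u, v) = (5, 2*pi/5): K = -16/1681.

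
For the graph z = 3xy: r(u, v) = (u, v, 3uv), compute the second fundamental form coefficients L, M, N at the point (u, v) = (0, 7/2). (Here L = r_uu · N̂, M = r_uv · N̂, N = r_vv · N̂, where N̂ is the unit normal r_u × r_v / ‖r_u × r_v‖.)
L = 0;  M = 6*sqrt(445)/445;  N = 0

Compute the unit normal N̂(u, v) = (-3*v/sqrt(9*u^2 + 9*v^2 + 1), -3*u/sqrt(9*u^2 + 9*v^2 + 1), 1/sqrt(9*u^2 + 9*v^2 + 1)), and the second partials r_uu, r_uv, r_vv. Take dot products:
  L(u, v) = r_uu · N̂ = 0,
  M(u, v) = r_uv · N̂ = 3/sqrt(9*u^2 + 9*v^2 + 1),
  N(u, v) = r_vv · N̂ = 0.
Evaluating at (u, v) = (0, 7/2):
  L = 0, M = 6*sqrt(445)/445, N = 0.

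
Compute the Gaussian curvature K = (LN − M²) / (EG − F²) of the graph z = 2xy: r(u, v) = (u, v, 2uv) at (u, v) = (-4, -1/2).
K = -1/1089

Coefficients of the first fundamental form: E = 4*v^2 + 1, F = 4*u*v, G = 4*u^2 + 1.
Coefficients of the second fundamental form: L = 0, M = 2/sqrt(4*u^2 + 4*v^2 + 1), N = 0.
Assemble K = (LN − M²)/(EG − F²) = -4/(16*u^4 + 32*u^2*v^2 + 8*u^2 + 16*v^4 + 8*v^2 + 1). At (u, v) = (-4, -1/2): K = -1/1089.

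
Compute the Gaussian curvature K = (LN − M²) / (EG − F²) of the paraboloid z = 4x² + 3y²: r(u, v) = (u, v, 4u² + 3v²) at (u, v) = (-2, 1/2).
K = 12/17689

Coefficients of the first fundamental form: E = 64*u^2 + 1, F = 48*u*v, G = 36*v^2 + 1.
Coefficients of the second fundamental form: L = 8/sqrt(64*u^2 + 36*v^2 + 1), M = 0, N = 6/sqrt(64*u^2 + 36*v^2 + 1).
Assemble K = (LN − M²)/(EG − F²) = 48/(4096*u^4 + 4608*u^2*v^2 + 128*u^2 + 1296*v^4 + 72*v^2 + 1). At (u, v) = (-2, 1/2): K = 12/17689.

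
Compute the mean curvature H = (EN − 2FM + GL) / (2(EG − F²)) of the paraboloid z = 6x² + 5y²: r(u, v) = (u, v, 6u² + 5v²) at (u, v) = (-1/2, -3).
H = 5591*sqrt(937)/877969

With E = 144*u^2 + 1, F = 120*u*v, G = 100*v^2 + 1, L = 12/sqrt(144*u^2 + 100*v^2 + 1), M = 0, N = 10/sqrt(144*u^2 + 100*v^2 + 1), assemble
  H = (EN − 2FM + GL) / (2(EG − F²)) = (720*u^2 + 600*v^2 + 11)/(144*u^2 + 100*v^2 + 1)^(3/2).
At (u, v) = (-1/2, -3): H = 5591*sqrt(937)/877969.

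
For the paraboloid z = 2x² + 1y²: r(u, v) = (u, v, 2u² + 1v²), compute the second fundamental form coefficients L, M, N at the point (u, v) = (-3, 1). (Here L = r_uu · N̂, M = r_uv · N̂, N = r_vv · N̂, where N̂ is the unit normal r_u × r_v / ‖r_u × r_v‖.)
L = 4*sqrt(149)/149;  M = 0;  N = 2*sqrt(149)/149

Compute the unit normal N̂(u, v) = (-4*u/sqrt(16*u^2 + 4*v^2 + 1), -2*v/sqrt(16*u^2 + 4*v^2 + 1), 1/sqrt(16*u^2 + 4*v^2 + 1)), and the second partials r_uu, r_uv, r_vv. Take dot products:
  L(u, v) = r_uu · N̂ = 4/sqrt(16*u^2 + 4*v^2 + 1),
  M(u, v) = r_uv · N̂ = 0,
  N(u, v) = r_vv · N̂ = 2/sqrt(16*u^2 + 4*v^2 + 1).
Evaluating at (u, v) = (-3, 1):
  L = 4*sqrt(149)/149, M = 0, N = 2*sqrt(149)/149.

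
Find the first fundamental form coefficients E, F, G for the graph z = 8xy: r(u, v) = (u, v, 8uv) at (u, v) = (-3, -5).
E = 1601;  F = 960;  G = 577

Partials: r_u = (1, 0, 8*v), r_v = (0, 1, 8*u). As functions of (u, v):
  E = r_u · r_u = 64*v^2 + 1,
  F = r_u · r_v = 64*u*v,
  G = r_v · r_v = 64*u^2 + 1.
Evaluating at (u, v) = (-3, -5): E = 1601, F = 960, G = 577.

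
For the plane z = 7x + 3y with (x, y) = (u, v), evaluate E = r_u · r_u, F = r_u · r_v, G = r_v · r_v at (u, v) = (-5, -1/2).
E = 50;  F = 21;  G = 10

Partials: r_u = (1, 0, 7), r_v = (0, 1, 3). As functions of (u, v):
  E = r_u · r_u = 50,
  F = r_u · r_v = 21,
  G = r_v · r_v = 10.
Evaluating at (u, v) = (-5, -1/2): E = 50, F = 21, G = 10.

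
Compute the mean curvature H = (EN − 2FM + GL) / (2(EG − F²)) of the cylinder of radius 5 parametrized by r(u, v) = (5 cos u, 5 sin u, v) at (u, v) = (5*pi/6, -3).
H = -1/10

With E = 25, F = 0, G = 1, L = -5, M = 0, N = 0, assemble
  H = (EN − 2FM + GL) / (2(EG − F²)) = -1/10.
At (u, v) = (5*pi/6, -3): H = -1/10.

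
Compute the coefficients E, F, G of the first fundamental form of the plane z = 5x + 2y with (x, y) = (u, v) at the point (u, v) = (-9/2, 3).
E = 26;  F = 10;  G = 5

Partials: r_u = (1, 0, 5), r_v = (0, 1, 2). As functions of (u, v):
  E = r_u · r_u = 26,
  F = r_u · r_v = 10,
  G = r_v · r_v = 5.
Evaluating at (u, v) = (-9/2, 3): E = 26, F = 10, G = 5.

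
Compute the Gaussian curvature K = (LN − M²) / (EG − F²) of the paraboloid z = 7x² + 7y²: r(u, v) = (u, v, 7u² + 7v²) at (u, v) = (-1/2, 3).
K = 49/822649

Coefficients of the first fundamental form: E = 196*u^2 + 1, F = 196*u*v, G = 196*v^2 + 1.
Coefficients of the second fundamental form: L = 14/sqrt(196*u^2 + 196*v^2 + 1), M = 0, N = 14/sqrt(196*u^2 + 196*v^2 + 1).
Assemble K = (LN − M²)/(EG − F²) = 196/(38416*u^4 + 76832*u^2*v^2 + 392*u^2 + 38416*v^4 + 392*v^2 + 1). At (u, v) = (-1/2, 3): K = 49/822649.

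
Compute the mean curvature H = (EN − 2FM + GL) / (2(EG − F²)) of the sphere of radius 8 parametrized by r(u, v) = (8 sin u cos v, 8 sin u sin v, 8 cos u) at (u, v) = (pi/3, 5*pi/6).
H = -1/8

With E = 64, F = 0, G = 64*sin(u)^2, L = -8*sin(u)/Abs(sin(u)), M = 0, N = -8*sin(u)^3/Abs(sin(u)), assemble
  H = (EN − 2FM + GL) / (2(EG − F²)) = -sin(u)/(8*Abs(sin(u))).
At (u, v) = (pi/3, 5*pi/6): H = -1/8.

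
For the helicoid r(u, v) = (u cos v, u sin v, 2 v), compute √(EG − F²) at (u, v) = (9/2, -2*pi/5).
√(EG − F²)|_{(9/2, -2*pi/5)} = sqrt(97)/2

E = 1, F = 0, G = u^2 + 4; EG − F² = u^2 + 4; √(EG − F²) = sqrt(u^2 + 4). At the given point: sqrt(97)/2.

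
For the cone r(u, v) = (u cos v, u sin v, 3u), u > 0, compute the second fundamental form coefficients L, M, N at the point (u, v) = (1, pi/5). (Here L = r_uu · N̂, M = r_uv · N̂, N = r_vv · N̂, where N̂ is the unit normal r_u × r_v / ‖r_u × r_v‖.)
L = 0;  M = 0;  N = 3*sqrt(10)/10

Compute the unit normal N̂(u, v) = (-3*sqrt(10)*u*cos(v)/(10*Abs(u)), -3*sqrt(10)*u*sin(v)/(10*Abs(u)), sqrt(10)*u/(10*Abs(u))), and the second partials r_uu, r_uv, r_vv. Take dot products:
  L(u, v) = r_uu · N̂ = 0,
  M(u, v) = r_uv · N̂ = 0,
  N(u, v) = r_vv · N̂ = 3*sqrt(10)*u^2/(10*Abs(u)).
Evaluating at (u, v) = (1, pi/5):
  L = 0, M = 0, N = 3*sqrt(10)/10.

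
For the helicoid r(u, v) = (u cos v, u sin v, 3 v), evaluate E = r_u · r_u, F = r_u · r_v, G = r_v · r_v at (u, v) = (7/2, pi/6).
E = 1;  F = 0;  G = 85/4

Partials: r_u = (cos(v), sin(v), 0), r_v = (-u*sin(v), u*cos(v), 3). As functions of (u, v):
  E = r_u · r_u = 1,
  F = r_u · r_v = 0,
  G = r_v · r_v = u^2 + 9.
Evaluating at (u, v) = (7/2, pi/6): E = 1, F = 0, G = 85/4.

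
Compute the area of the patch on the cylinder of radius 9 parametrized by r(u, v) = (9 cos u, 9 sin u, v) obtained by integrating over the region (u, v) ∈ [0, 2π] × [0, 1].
Area = 18*pi

Area = ∫∫ √(EG − F²) du dv with √(EG − F²) = 9. Integrating over [0, 2π] × [0, 1] gives 18*pi.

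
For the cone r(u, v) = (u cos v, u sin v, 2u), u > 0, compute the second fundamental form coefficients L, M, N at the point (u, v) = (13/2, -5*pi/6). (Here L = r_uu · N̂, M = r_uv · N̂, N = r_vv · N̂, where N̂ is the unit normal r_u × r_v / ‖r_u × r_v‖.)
L = 0;  M = 0;  N = 13*sqrt(5)/5

Compute the unit normal N̂(u, v) = (-2*sqrt(5)*u*cos(v)/(5*Abs(u)), -2*sqrt(5)*u*sin(v)/(5*Abs(u)), sqrt(5)*u/(5*Abs(u))), and the second partials r_uu, r_uv, r_vv. Take dot products:
  L(u, v) = r_uu · N̂ = 0,
  M(u, v) = r_uv · N̂ = 0,
  N(u, v) = r_vv · N̂ = 2*sqrt(5)*u^2/(5*Abs(u)).
Evaluating at (u, v) = (13/2, -5*pi/6):
  L = 0, M = 0, N = 13*sqrt(5)/5.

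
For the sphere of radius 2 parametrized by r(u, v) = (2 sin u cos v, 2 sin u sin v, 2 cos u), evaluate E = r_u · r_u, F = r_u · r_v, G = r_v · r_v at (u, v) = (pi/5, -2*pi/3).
E = 4;  F = 0;  G = 5/2 - sqrt(5)/2

Partials: r_u = (2*cos(u)*cos(v), 2*sin(v)*cos(u), -2*sin(u)), r_v = (-2*sin(u)*sin(v), 2*sin(u)*cos(v), 0). As functions of (u, v):
  E = r_u · r_u = 4,
  F = r_u · r_v = 0,
  G = r_v · r_v = 4*sin(u)^2.
Evaluating at (u, v) = (pi/5, -2*pi/3): E = 4, F = 0, G = 5/2 - sqrt(5)/2.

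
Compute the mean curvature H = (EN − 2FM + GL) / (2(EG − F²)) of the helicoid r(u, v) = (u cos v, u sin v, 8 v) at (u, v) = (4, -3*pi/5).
H = 0

With E = 1, F = 0, G = u^2 + 64, L = 0, M = -8/sqrt(u^2 + 64), N = 0, assemble
  H = (EN − 2FM + GL) / (2(EG − F²)) = 0.
At (u, v) = (4, -3*pi/5): H = 0.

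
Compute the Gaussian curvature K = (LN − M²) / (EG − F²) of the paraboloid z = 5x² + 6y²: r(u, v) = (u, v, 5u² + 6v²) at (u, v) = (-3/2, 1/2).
K = 30/17161

Coefficients of the first fundamental form: E = 100*u^2 + 1, F = 120*u*v, G = 144*v^2 + 1.
Coefficients of the second fundamental form: L = 10/sqrt(100*u^2 + 144*v^2 + 1), M = 0, N = 12/sqrt(100*u^2 + 144*v^2 + 1).
Assemble K = (LN − M²)/(EG − F²) = 120/(10000*u^4 + 28800*u^2*v^2 + 200*u^2 + 20736*v^4 + 288*v^2 + 1). At (u, v) = (-3/2, 1/2): K = 30/17161.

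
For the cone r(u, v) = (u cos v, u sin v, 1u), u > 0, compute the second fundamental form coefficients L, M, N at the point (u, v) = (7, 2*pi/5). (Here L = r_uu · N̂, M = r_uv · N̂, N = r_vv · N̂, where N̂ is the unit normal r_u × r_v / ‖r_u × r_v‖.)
L = 0;  M = 0;  N = 7*sqrt(2)/2

Compute the unit normal N̂(u, v) = (-sqrt(2)*u*cos(v)/(2*Abs(u)), -sqrt(2)*u*sin(v)/(2*Abs(u)), sqrt(2)*u/(2*Abs(u))), and the second partials r_uu, r_uv, r_vv. Take dot products:
  L(u, v) = r_uu · N̂ = 0,
  M(u, v) = r_uv · N̂ = 0,
  N(u, v) = r_vv · N̂ = sqrt(2)*u^2/(2*Abs(u)).
Evaluating at (u, v) = (7, 2*pi/5):
  L = 0, M = 0, N = 7*sqrt(2)/2.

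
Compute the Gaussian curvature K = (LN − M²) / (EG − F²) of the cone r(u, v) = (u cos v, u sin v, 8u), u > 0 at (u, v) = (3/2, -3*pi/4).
K = 0

Coefficients of the first fundamental form: E = 65, F = 0, G = u^2.
Coefficients of the second fundamental form: L = 0, M = 0, N = 8*sqrt(65)*u^2/(65*Abs(u)).
Assemble K = (LN − M²)/(EG − F²) = 0. At (u, v) = (3/2, -3*pi/4): K = 0.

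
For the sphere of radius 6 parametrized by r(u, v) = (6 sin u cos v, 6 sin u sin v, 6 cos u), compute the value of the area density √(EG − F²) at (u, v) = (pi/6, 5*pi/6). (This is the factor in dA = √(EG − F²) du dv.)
√(EG − F²)|_{(pi/6, 5*pi/6)} = 18

E = 36, F = 0, G = 36*sin(u)^2, so EG − F² = 1296*sin(u)^2. Taking the positive square root: √(EG − F²) = 36*Abs(sin(u)). At (u, v) = (pi/6, 5*pi/6): 18.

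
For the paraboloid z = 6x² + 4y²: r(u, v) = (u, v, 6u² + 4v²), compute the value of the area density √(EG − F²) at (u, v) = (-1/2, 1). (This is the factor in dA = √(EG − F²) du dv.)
√(EG − F²)|_{(-1/2, 1)} = sqrt(101)

E = 144*u^2 + 1, F = 96*u*v, G = 64*v^2 + 1, so EG − F² = 144*u^2 + 64*v^2 + 1. Taking the positive square root: √(EG − F²) = sqrt(144*u^2 + 64*v^2 + 1). At (u, v) = (-1/2, 1): sqrt(101).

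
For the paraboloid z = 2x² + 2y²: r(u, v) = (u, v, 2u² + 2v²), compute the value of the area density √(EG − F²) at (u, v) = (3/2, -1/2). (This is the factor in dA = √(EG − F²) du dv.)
√(EG − F²)|_{(3/2, -1/2)} = sqrt(41)

E = 16*u^2 + 1, F = 16*u*v, G = 16*v^2 + 1, so EG − F² = 16*u^2 + 16*v^2 + 1. Taking the positive square root: √(EG − F²) = sqrt(16*u^2 + 16*v^2 + 1). At (u, v) = (3/2, -1/2): sqrt(41).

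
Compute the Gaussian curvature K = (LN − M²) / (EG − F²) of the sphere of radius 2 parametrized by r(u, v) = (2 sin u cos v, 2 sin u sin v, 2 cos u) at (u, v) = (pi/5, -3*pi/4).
K = 1/4

Coefficients of the first fundamental form: E = 4, F = 0, G = 4*sin(u)^2.
Coefficients of the second fundamental form: L = -2*sin(u)/Abs(sin(u)), M = 0, N = -2*sin(u)^3/Abs(sin(u)).
Assemble K = (LN − M²)/(EG − F²) = 1/4. At (u, v) = (pi/5, -3*pi/4): K = 1/4.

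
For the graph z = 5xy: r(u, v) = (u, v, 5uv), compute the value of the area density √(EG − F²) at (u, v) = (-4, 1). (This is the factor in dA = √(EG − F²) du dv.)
√(EG − F²)|_{(-4, 1)} = sqrt(426)

E = 25*v^2 + 1, F = 25*u*v, G = 25*u^2 + 1, so EG − F² = 25*u^2 + 25*v^2 + 1. Taking the positive square root: √(EG − F²) = sqrt(25*u^2 + 25*v^2 + 1). At (u, v) = (-4, 1): sqrt(426).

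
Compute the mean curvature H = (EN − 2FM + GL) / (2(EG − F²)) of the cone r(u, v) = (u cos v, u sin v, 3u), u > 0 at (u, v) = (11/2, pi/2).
H = 3*sqrt(10)/110

With E = 10, F = 0, G = u^2, L = 0, M = 0, N = 3*sqrt(10)*u^2/(10*Abs(u)), assemble
  H = (EN − 2FM + GL) / (2(EG − F²)) = 3*sqrt(10)/(20*Abs(u)).
At (u, v) = (11/2, pi/2): H = 3*sqrt(10)/110.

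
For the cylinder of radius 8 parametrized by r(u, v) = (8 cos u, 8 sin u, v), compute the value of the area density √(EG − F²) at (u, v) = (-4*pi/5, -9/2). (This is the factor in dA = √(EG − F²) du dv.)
√(EG − F²)|_{(-4*pi/5, -9/2)} = 8

E = 64, F = 0, G = 1, so EG − F² = 64. Taking the positive square root: √(EG − F²) = 8. At (u, v) = (-4*pi/5, -9/2): 8.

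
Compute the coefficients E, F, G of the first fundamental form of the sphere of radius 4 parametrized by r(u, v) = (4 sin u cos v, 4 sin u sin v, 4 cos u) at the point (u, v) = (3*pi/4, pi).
E = 16;  F = 0;  G = 8

Partials: r_u = (4*cos(u)*cos(v), 4*sin(v)*cos(u), -4*sin(u)), r_v = (-4*sin(u)*sin(v), 4*sin(u)*cos(v), 0). As functions of (u, v):
  E = r_u · r_u = 16,
  F = r_u · r_v = 0,
  G = r_v · r_v = 16*sin(u)^2.
Evaluating at (u, v) = (3*pi/4, pi): E = 16, F = 0, G = 8.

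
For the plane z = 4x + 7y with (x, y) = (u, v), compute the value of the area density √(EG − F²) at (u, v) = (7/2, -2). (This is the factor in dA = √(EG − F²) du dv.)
√(EG − F²)|_{(7/2, -2)} = sqrt(66)

E = 17, F = 28, G = 50, so EG − F² = 66. Taking the positive square root: √(EG − F²) = sqrt(66). At (u, v) = (7/2, -2): sqrt(66).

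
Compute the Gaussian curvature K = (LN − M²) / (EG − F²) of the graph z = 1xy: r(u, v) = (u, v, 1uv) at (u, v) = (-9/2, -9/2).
K = -4/6889

Coefficients of the first fundamental form: E = v^2 + 1, F = u*v, G = u^2 + 1.
Coefficients of the second fundamental form: L = 0, M = 1/sqrt(u^2 + v^2 + 1), N = 0.
Assemble K = (LN − M²)/(EG − F²) = 1/((u^2*v^2 - (u^2 + 1)*(v^2 + 1))*(u^2 + v^2 + 1)). At (u, v) = (-9/2, -9/2): K = -4/6889.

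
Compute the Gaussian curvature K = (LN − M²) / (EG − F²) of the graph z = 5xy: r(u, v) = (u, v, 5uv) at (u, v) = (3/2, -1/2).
K = -100/16129

Coefficients of the first fundamental form: E = 25*v^2 + 1, F = 25*u*v, G = 25*u^2 + 1.
Coefficients of the second fundamental form: L = 0, M = 5/sqrt(25*u^2 + 25*v^2 + 1), N = 0.
Assemble K = (LN − M²)/(EG − F²) = -25/(625*u^4 + 1250*u^2*v^2 + 50*u^2 + 625*v^4 + 50*v^2 + 1). At (u, v) = (3/2, -1/2): K = -100/16129.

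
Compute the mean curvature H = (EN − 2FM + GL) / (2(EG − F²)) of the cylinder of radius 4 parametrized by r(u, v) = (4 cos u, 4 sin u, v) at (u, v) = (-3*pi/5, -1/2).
H = -1/8

With E = 16, F = 0, G = 1, L = -4, M = 0, N = 0, assemble
  H = (EN − 2FM + GL) / (2(EG − F²)) = -1/8.
At (u, v) = (-3*pi/5, -1/2): H = -1/8.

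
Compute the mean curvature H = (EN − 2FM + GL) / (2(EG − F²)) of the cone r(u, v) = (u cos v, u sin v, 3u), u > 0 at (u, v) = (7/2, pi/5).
H = 3*sqrt(10)/70

With E = 10, F = 0, G = u^2, L = 0, M = 0, N = 3*sqrt(10)*u^2/(10*Abs(u)), assemble
  H = (EN − 2FM + GL) / (2(EG − F²)) = 3*sqrt(10)/(20*Abs(u)).
At (u, v) = (7/2, pi/5): H = 3*sqrt(10)/70.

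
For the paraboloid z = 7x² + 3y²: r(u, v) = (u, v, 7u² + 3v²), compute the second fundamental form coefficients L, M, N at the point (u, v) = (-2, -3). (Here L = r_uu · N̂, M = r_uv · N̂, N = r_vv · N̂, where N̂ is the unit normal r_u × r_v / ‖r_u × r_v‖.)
L = 14*sqrt(1109)/1109;  M = 0;  N = 6*sqrt(1109)/1109

Compute the unit normal N̂(u, v) = (-14*u/sqrt(196*u^2 + 36*v^2 + 1), -6*v/sqrt(196*u^2 + 36*v^2 + 1), 1/sqrt(196*u^2 + 36*v^2 + 1)), and the second partials r_uu, r_uv, r_vv. Take dot products:
  L(u, v) = r_uu · N̂ = 14/sqrt(196*u^2 + 36*v^2 + 1),
  M(u, v) = r_uv · N̂ = 0,
  N(u, v) = r_vv · N̂ = 6/sqrt(196*u^2 + 36*v^2 + 1).
Evaluating at (u, v) = (-2, -3):
  L = 14*sqrt(1109)/1109, M = 0, N = 6*sqrt(1109)/1109.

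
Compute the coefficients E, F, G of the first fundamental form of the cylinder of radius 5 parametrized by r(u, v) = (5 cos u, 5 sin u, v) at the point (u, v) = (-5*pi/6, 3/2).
E = 25;  F = 0;  G = 1

Partials: r_u = (-5*sin(u), 5*cos(u), 0), r_v = (0, 0, 1). As functions of (u, v):
  E = r_u · r_u = 25,
  F = r_u · r_v = 0,
  G = r_v · r_v = 1.
Evaluating at (u, v) = (-5*pi/6, 3/2): E = 25, F = 0, G = 1.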